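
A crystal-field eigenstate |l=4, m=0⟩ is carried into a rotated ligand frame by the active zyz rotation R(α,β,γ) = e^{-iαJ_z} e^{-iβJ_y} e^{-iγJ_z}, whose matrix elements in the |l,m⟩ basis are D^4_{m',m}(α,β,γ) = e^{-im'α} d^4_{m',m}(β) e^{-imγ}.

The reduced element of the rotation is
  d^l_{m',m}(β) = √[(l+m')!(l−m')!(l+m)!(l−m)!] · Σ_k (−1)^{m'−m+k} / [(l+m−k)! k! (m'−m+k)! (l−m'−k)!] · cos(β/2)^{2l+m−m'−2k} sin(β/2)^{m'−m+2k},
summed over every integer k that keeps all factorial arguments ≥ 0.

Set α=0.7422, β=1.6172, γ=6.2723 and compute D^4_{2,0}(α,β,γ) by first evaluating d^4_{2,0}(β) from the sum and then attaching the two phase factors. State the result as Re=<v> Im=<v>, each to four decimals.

Re=-0.0335 Im=0.3870

Split into d^4_{2,0}(β=1.6172) × two z-phases.
With c≡cos(β/2)=0.690512 and s≡sin(β/2)=0.723321, N=[720·2·24·24]^{1/2}=910.735966
k∈{0,1,2} keeps every argument non-negative
  k=0: (−1)^2·910.7360/(96)·0.6905^6·0.7233^2 = +0.538034
  k=1: (−1)^3·910.7360/(36)·0.6905^4·0.7233^4 = -1.574342
  k=2: (−1)^4·910.7360/(96)·0.6905^2·0.7233^6 = +0.647814
d^4_{2,0}(1.6172) = +0.538034 -1.574342 +0.647814 = -0.388493
Attach z-rotation phases: D = e^{-i(2)(0.7422)}·(-0.388493)·e^{-i(0)(6.2723)} = -0.033523+0.387044i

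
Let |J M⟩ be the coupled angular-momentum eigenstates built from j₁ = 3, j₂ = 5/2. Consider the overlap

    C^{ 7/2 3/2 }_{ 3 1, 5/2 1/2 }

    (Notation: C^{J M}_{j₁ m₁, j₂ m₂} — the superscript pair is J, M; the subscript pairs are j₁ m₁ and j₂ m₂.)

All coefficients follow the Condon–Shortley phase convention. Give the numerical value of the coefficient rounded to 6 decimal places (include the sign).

-0.487950  (= −√(5/21))

√[8·2!4!3!/10! · 4!2!3!2!5!2!] = √(3072/35)
  +(−1)^0/∏(0,2,2,3,2,0)! = 1/48  (running 1/48)
  +(−1)^1/∏(1,1,1,2,3,1)! = -1/12  (running -1/16)
  +(−1)^2/∏(2,0,0,1,4,2)! = 1/96  (running -5/96)
⟨..|..⟩ = √(3072/35)·(-5/96) = -0.487950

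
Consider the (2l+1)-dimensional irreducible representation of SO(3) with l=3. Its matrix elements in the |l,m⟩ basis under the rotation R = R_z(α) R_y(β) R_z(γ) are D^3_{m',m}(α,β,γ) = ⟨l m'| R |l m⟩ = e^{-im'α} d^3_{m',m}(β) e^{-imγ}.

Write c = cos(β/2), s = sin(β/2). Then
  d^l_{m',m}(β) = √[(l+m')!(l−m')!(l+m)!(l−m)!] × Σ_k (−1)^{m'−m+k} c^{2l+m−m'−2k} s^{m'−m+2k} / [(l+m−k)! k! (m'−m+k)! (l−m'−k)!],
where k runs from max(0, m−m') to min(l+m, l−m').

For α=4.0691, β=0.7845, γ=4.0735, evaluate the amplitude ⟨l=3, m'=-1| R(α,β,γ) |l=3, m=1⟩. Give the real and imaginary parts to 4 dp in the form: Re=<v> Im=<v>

Re=0.4965 Im=-0.0022

D^3_{-1,1}(4.0691,0.7845,4.0735) = e^{-i·-1·4.0691}·d^3_{-1,1}(0.7845)·e^{-i·1·4.0735}. Compute d first:
With c≡cos(β/2)=0.924051 and s≡sin(β/2)=0.382268, N=[2·24·24·2]^{1/2}=48.000000
Admissible k: 2..4 (factorial args all ≥0)
  k=2: (−1)^0·48.0000/(8)·0.9241^4·0.3823^2 = +0.639253
  k=3: (−1)^1·48.0000/(6)·0.9241^2·0.3823^4 = -0.145867
  k=4: (−1)^2·48.0000/(48)·0.9241^0·0.3823^6 = +0.003120
d^3_{-1,1}(0.7845) = +0.639253 -0.145867 +0.003120 = +0.496506
Phases: e^{-i·(-1)·4.0691}=-0.599830-0.800127i, e^{-i·(1)·4.0735}=-0.596304+0.802759i ⇒ D=+0.496502-0.002185i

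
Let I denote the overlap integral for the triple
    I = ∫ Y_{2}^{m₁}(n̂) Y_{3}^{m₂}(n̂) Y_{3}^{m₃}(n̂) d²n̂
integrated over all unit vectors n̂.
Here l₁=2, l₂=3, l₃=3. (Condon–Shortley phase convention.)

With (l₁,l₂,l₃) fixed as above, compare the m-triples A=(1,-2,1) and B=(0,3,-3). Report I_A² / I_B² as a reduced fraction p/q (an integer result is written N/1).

3/5

Same 2,3,3: normalisation and zero-m 3j drop out of the ratio.
A: Δ: 2! 2! 4! / 9! → 1/3780; sum: t=0:+1/12 t=1:−1/48 = 1/16; 3j²(2 3 3; 1 -2 1) = Δ·Π!·Σ² = 1/28  (sign +1)
B: Δ: 2! 2! 4! / 9! → 1/3780; sum: t=2:+1/96 = 1/96; 3j²(2 3 3; 0 3 -3) = Δ·Π!·Σ² = 5/84  (sign +1)
I_A²/I_B² = (1/28)/(5/84) = 3/5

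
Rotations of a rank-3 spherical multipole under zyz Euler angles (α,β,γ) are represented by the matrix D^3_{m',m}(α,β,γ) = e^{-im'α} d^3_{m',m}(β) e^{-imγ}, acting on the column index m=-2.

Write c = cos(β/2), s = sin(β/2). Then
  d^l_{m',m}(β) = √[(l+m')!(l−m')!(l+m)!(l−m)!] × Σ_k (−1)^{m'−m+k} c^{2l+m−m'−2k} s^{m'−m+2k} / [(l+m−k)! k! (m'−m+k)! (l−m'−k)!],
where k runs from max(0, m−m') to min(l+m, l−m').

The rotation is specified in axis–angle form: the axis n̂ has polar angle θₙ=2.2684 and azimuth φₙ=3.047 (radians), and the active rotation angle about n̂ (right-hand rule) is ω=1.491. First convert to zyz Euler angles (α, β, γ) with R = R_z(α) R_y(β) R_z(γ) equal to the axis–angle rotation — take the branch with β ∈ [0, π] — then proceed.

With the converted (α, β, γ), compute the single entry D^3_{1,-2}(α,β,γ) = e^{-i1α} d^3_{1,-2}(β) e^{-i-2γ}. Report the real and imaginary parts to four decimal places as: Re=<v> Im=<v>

Re=-0.1123 Im=-0.4372

Axis–angle → zyz. n̂ = (sinθₙcosφₙ, sinθₙsinφₙ, cosθₙ) = (-0.762958, +0.072386, -0.642383), ω = 1.4910.
R = I cosω + sinω [n̂]ₓ + (1−cosω) n̂n̂ᵀ gives
  R = [+0.615415, +0.589514, +0.523199; -0.691164, +0.084534, +0.717737; +0.378888, -0.803323, +0.459474]
β = atan2(√(R₁₃²+R₂₃²), R₃₃) = 1.093393; α = atan2(R₂₃, R₁₃) mod 2π = 0.940899; γ = atan2(R₃₂, −R₃₁) mod 2π = 4.271677
First d^3_{1,-2}(β=1.0934), then the phase factors e^{-i(1)α} and e^{-i(-2)γ}:
With c≡cos(β/2)=0.854246 and s≡sin(β/2)=0.519868, N=[24·2·1·120]^{1/2}=75.894664
k: max(0,(-2)−(1))=0 … min(3+(-2),3−(1))=1
  k=0: (−1)^3·75.8947/(12)·0.8542^3·0.5199^3 = -0.553936
  k=1: (−1)^4·75.8947/(24)·0.8542^1·0.5199^5 = +0.102577
d^3_{1,-2}(1.0934) = -0.553936 +0.102577 = -0.451359
D = (+0.589062-0.808088i)·(-0.451359)·(-0.636053+0.771645i) = -0.112335-0.437156i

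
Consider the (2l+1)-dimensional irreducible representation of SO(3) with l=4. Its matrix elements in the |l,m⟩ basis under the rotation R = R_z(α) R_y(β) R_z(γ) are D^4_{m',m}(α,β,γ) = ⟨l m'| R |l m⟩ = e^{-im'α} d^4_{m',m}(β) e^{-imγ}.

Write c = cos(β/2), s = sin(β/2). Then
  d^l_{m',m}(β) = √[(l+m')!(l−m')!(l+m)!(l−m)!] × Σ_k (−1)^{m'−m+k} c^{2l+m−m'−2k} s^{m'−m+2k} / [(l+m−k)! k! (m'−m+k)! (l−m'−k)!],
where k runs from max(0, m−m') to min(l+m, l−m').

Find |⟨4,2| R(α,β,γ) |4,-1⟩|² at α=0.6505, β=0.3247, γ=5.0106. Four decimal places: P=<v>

First d^4_{2,-1}(β=0.3247), then the phase factors e^{-i(2)α} and e^{-i(-1)γ}:
c=cos(0.324700/2)=0.986850, s=sin(0.324700/2)=0.161638; N=√[720·2·6·120]=1018.233765
The bounds max(0,m−m')=0 and min(l+m,l−m')=2 give 3 terms
  k=0: (−1)^3·1018.2338/(72)·0.9869^5·0.1616^3 = -0.055898
  k=1: (−1)^4·1018.2338/(48)·0.9869^3·0.1616^5 = +0.002249
  k=2: (−1)^5·1018.2338/(240)·0.9869^1·0.1616^7 = -0.000012
d^4_{2,-1}(0.3247) = -0.055898 +0.002249 -0.000012 = -0.053661
|D^4_{2,-1}|² = |d^4_{2,-1}(β)|² = (-0.053661)² = 0.002880 (the z-rotation phases have unit modulus)

P=0.0029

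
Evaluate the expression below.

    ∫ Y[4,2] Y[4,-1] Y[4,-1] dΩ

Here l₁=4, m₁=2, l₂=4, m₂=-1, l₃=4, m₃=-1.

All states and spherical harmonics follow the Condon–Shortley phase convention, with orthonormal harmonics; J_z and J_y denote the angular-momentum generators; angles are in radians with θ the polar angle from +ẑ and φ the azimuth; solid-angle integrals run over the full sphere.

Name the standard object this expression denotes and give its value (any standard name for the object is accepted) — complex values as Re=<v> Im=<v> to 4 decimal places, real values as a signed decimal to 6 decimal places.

This is a Gaunt coefficient — the integral of a triple product of spherical harmonics over the sphere.
Checks pass: Σm=0; 12 even; l₃=4∈[0,8].
(2·4+1)(2·4+1)(2·4+1) = 729
Δ: 4! 4! 4! / 13! → 1/450450
sum: t=0:+1/13824 t=1:−1/216 t=2:+1/64 t=3:−1/216 t=4:+1/13824 = 5/768
3j²(4 4 4; 0 0 0) = Δ·Π!·Σ² = 18/1001  (sign +1)
sum: t=0:+1/576 t=1:−1/144 t=2:+1/576 = -1/288
3j²(4 4 4; 2 -1 -1) = Δ·Π!·Σ² = 20/1001  (sign +1)
combine: 4πI² = 729·18/1001·20/1001 = 262440/1002001
take √, sign +1: I = 0.14436968

Gaunt coefficient, +0.144370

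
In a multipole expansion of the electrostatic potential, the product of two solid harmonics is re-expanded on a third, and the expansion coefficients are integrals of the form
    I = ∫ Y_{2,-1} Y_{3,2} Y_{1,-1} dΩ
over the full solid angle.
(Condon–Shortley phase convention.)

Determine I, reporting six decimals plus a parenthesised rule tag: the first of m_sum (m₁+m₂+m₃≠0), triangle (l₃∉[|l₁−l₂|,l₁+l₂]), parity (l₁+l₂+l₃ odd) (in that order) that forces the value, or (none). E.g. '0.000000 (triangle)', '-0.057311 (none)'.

m-sum 0 ✓  L=6 even ✓  1≤1≤5 ✓
Π(2lᵢ+1) = 5×7×3 = 105
triangle coeff Δ(2,3,1) = 1/105
Σ_t [2,2]: t=2:+1/4 = 1/4
(3j)²=3/35 [(2 3 1; 0 0 0)], sign=-1
Σ_t [3,3]: t=3:−1/12 = -1/12
(3j)²=2/21 [(2 3 1; -1 2 -1)], sign=-1
⇒ 4πI² = 6/7
I = (+1)√(6/7/(4π)) = 0.26116903
No selection rule forces the value: the integral is nonzero (none).

0.261169 (none)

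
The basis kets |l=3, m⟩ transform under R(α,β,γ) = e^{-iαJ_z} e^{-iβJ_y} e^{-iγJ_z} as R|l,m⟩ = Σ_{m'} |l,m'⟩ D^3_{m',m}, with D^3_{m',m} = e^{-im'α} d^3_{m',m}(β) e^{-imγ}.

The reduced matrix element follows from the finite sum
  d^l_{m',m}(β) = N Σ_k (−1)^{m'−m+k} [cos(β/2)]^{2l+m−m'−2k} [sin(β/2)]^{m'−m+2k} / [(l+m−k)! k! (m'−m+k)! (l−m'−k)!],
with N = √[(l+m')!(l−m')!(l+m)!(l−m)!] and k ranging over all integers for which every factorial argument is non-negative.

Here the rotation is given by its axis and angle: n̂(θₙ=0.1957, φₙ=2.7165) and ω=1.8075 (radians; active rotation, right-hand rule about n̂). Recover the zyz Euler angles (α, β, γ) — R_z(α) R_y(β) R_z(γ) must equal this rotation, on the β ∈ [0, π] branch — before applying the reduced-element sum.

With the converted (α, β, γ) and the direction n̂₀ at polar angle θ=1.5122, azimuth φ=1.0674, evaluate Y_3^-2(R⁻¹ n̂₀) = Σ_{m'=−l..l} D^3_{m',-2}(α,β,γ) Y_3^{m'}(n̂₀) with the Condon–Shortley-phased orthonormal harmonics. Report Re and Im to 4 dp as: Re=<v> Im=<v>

Re=0.0117 Im=0.2185

Axis–angle → zyz. n̂ = (sinθₙcosφₙ, sinθₙsinφₙ, cosθₙ) = (-0.177147, +0.080194, +0.980912), ω = 1.8075.
R = I cosω + sinω [n̂]ₓ + (1−cosω) n̂n̂ᵀ gives
  R = [-0.195760, -0.971098, -0.136556; +0.936023, -0.226560, +0.269317; -0.292471, -0.075098, +0.953321]
β = atan2(√(R₁₃²+R₂₃²), R₃₃) = 0.306746; α = atan2(R₂₃, R₁₃) mod 2π = 2.040065; γ = atan2(R₃₂, −R₃₁) mod 2π = 6.031843
Need the full column D^3_{m',-2} for m'=−3..3 at α=2.0401, β=0.3067, γ=6.0318.
cos(β/2)=0.988261, sin(β/2)=0.152773
d^3_{-3,-2}: single k=1 term ⇒ +0.352761;  D = +0.277447-0.217861i
d^3_{-2,-2}: k∈[0..1] ⇒ +0.931603 -0.111314 = +0.820289;  D = -0.743600-0.346314i
d^3_{-1,-2}: k∈[0..1] ⇒ -0.455412 +0.021766 = -0.433646;  D = -0.014488-0.433404i
d^3_{0,-2}: k∈[0..1] ⇒ +0.121938 -0.002914 = +0.119024;  D = +0.104300-0.057343i
d^3_{1,-2}: k∈[0..1] ⇒ -0.021766 +0.000260 = -0.021506;  D = +0.017764+0.012123i
d^3_{2,-2}: k∈[0..1] ⇒ +0.002660 -0.000013 = +0.002647;  D = -0.000342+0.002625i
d^3_{3,-2}: single k=0 term ⇒ -0.000201;  D = -0.000190+0.000067i
Y_3^{m'}(θ=1.5122,φ=1.0674) and Σ D·Y over m':
  (+0.2774-0.2179i)·(-0.4143+0.0251i)  (-0.7436-0.3463i)·(-0.0319-0.0504i)  (-0.0145-0.4334i)·(-0.1530+0.2778i)  (+0.1043-0.0573i)·(-0.0652+0.0000i)  (+0.0178+0.0121i)·(+0.1530+0.2778i)  (-0.0003+0.0026i)·(-0.0319+0.0504i)  (-0.0002+0.0001i)·(+0.4143+0.0251i)
Y_3^-2(R⁻¹ n̂) = +0.011726+0.218485i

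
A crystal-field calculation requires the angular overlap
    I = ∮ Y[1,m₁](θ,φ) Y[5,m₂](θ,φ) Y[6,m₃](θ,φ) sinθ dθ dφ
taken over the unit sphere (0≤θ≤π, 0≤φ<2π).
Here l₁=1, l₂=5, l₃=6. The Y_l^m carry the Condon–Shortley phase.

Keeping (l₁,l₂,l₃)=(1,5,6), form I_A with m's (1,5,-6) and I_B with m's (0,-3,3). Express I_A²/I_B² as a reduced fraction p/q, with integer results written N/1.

22/9

Shared (l₁,l₂,l₃)=(1,5,6): N and (l;000)² cancel in I_A²/I_B².
A: Δ = 0!·2!·10!/13! = 1/858; Racah Σ t=0..0: t=0:+1/7257600 = 1/7257600; ⇒ 3j(1 5 6; 1 5 -6)² = 1/13, sgn +1
B: Δ = 0!·2!·10!/13! = 1/858; Racah Σ t=0..0: t=0:+1/80640 = 1/80640; ⇒ 3j(1 5 6; 0 -3 3)² = 9/286, sgn -1
I_A²/I_B² = (1/13)/(9/286) = 22/9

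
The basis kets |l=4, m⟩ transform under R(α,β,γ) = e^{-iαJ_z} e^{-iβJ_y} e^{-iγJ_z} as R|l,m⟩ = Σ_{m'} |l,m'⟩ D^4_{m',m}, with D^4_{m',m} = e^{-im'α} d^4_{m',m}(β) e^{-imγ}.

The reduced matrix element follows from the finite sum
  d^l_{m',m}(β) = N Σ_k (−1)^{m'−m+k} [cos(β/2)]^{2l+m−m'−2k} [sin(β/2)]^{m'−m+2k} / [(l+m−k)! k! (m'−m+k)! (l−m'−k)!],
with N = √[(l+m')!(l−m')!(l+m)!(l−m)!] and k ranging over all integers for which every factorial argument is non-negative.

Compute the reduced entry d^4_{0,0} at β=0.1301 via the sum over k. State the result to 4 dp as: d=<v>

d^4_{0,0}(β=0.1301) via the finite sum:
With c≡cos(β/2)=0.997885 and s≡sin(β/2)=0.065004, N=[24·24·24·24]^{1/2}=576.000000
The bounds max(0,m−m')=0 and min(l+m,l−m')=4 give 5 terms
  k=0: (−1)^0·576.0000/(576)·0.9979^8·0.0650^0 = +0.983205
  k=1: (−1)^1·576.0000/(36)·0.9979^6·0.0650^2 = -0.066755
  k=2: (−1)^2·576.0000/(16)·0.9979^4·0.0650^4 = +0.000637
  k=3: (−1)^3·576.0000/(36)·0.9979^2·0.0650^6 = -0.000001
  k=4: (−1)^4·576.0000/(576)·0.9979^0·0.0650^8 = +0.000000
d^4_{0,0}(0.1301) = +0.983205 -0.066755 +0.000637 -0.000001 +0.000000 = +0.917086

d=0.9171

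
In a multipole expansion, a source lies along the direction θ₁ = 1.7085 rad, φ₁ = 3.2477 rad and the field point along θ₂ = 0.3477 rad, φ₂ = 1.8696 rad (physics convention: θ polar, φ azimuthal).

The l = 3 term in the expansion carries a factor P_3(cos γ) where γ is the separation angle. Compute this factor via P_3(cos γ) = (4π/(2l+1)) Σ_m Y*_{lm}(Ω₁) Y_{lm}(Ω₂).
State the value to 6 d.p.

Summing Y*_{l m}(θ₁,φ₁)·Y_{l m}(θ₂,φ₂) over m ∈ [−3, 3]; prefactor 4π/(2·3+1) = 1.795196:
  term(m=-3) = (-0.003657, -0.005605)   from Y*(Ω₁)=(-0.385116, -0.126907), Y(Ω₂)=(0.012892, 0.010306)
  term(m=-2) = (0.014228, -0.005772)   from Y*(Ω₁)=(-0.134556, -0.028991), Y(Ω₂)=(-0.092219, 0.062767)
  term(m=-1) = (-0.020910, -0.107165)   from Y*(Ω₁)=(0.288330, 0.030709), Y(Ω₂)=(-0.110848, -0.359867)
  term(m=+0) = (0.074131, 0.000000)   from Y*(Ω₁)=(0.148850, -0.000000), Y(Ω₂)=(0.498022, 0.000000)
  term(m=+1) = (-0.020910, 0.107165)   from Y*(Ω₁)=(-0.288330, 0.030709), Y(Ω₂)=(0.110848, -0.359867)
  term(m=+2) = (0.014228, 0.005772)   from Y*(Ω₁)=(-0.134556, 0.028991), Y(Ω₂)=(-0.092219, -0.062767)
  term(m=+3) = (-0.003657, 0.005605)   from Y*(Ω₁)=(0.385116, -0.126907), Y(Ω₂)=(-0.012892, 0.010306)
Σ over m = (0.053454, -0.000000); ×(4π/7) → (0.095960, -0.000000). Real part: 0.095960

0.095960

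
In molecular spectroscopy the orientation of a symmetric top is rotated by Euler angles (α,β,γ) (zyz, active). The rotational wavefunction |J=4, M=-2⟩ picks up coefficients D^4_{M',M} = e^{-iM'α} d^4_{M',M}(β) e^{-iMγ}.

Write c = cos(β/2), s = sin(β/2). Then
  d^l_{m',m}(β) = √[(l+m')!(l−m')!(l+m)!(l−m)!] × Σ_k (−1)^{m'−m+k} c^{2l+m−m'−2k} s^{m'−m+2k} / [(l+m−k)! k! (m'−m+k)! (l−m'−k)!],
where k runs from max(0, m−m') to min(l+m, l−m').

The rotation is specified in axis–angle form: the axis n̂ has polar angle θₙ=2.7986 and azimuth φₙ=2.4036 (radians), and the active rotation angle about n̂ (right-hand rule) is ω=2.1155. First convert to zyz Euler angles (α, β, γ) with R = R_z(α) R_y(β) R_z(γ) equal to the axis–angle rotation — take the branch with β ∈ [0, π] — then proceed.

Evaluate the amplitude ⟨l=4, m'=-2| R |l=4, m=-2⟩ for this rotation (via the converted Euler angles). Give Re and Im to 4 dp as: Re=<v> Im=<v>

Re=-0.0020 Im=0.0031

Axis–angle → zyz. n̂ = (sinθₙcosφₙ, sinθₙsinφₙ, cosθₙ) = (-0.248807, +0.226269, -0.941752), ω = 2.1155.
R = I cosω + sinω [n̂]ₓ + (1−cosω) n̂n̂ᵀ gives
  R = [-0.424183, +0.719994, +0.549251; -0.890931, -0.440438, -0.110705; +0.162205, -0.536304, +0.828292]
β = atan2(√(R₁₃²+R₂₃²), R₃₃) = 0.594744; α = atan2(R₂₃, R₁₃) mod 2π = 6.084294; γ = atan2(R₃₂, −R₃₁) mod 2π = 4.418687
Split into d^4_{-2,-2}(β=0.5947) × two z-phases.
With c≡cos(β/2)=0.956110 and s≡sin(β/2)=0.293009, N=[2·720·2·720]^{1/2}=1440.000000
Admissible k: 0..2 (factorial args all ≥0)
  k=0: (−1)^0·1440.0000/(1440)·0.9561^8·0.2930^0 = +0.698333
  k=1: (−1)^1·1440.0000/(120)·0.9561^6·0.2930^2 = -0.787025
  k=2: (−1)^2·1440.0000/(96)·0.9561^4·0.2930^4 = +0.092394
d^4_{-2,-2}(0.5947) = +0.698333 -0.787025 +0.092394 = +0.003702
Phases: e^{-i·(-2)·6.0843}=+0.921923-0.387374i, e^{-i·(-2)·4.4187}=-0.832382+0.554202i ⇒ D=-0.002046+0.003085i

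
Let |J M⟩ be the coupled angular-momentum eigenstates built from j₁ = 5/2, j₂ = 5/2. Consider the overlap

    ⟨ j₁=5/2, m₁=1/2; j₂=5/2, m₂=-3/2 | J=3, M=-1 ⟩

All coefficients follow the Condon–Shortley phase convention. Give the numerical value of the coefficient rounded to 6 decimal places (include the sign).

j₁+j₂−J=2  J+j₁−j₂=3  J−j₁+j₂=3  j₁+j₂+J+1=9
(j₁±m₁, j₂±m₂, J±M) = (3,2,1,4,2,4)
P² = 96/5
sum k=0..1:
  [0] +1/8 = 1/8
  [1] −1/12 = -1/12
S = 1/24
C² = P²·S² = 1/30 ; C = +0.182574

+√(1/30) = +0.182574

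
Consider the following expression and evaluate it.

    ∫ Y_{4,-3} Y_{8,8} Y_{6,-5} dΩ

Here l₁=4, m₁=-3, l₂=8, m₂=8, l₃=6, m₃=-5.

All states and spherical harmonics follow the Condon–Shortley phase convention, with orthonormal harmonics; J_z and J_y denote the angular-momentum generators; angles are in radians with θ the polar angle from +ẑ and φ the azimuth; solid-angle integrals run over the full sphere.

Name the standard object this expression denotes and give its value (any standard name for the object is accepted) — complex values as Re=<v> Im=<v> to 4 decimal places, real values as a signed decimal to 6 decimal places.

Gaunt coefficient, +0.213885

This is a Gaunt coefficient — the integral of a triple product of spherical harmonics over the sphere.
m-sum 0 ✓  L=18 even ✓  4≤6≤12 ✓
Π(2lᵢ+1) = 9×17×13 = 1989
triangle coeff Δ(4,8,6) = 1/23279256
Σ_t [2,4]: t=2:+1/1658880 t=3:−1/518400 t=4:+1/1658880 = -1/1382400
(3j)²=504/46189 [(4 8 6; 0 0 0)], sign=-1
Σ_t [6,6]: t=6:+1/2612736000 = 1/2612736000
(3j)²=77/2907 [(4 8 6; -3 8 -5)], sign=-1
⇒ 4πI² = 3528/6137
I = (+1)√(3528/6137/(4π)) = 0.21388548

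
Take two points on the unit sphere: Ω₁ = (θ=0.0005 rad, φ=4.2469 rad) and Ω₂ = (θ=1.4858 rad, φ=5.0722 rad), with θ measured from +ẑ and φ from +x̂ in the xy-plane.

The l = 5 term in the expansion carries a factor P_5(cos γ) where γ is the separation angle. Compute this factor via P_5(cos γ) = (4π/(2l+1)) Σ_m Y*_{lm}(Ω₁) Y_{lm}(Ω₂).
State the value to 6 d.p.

0.154428

Addition theorem: P_5(cos γ) = (4π/11) Σ_m Y*_{lm}(Ω₁) Y_{lm}(Ω₂), m = −5…5:
  m=-5: (-0.000000+0.000000i) × (+0.443992-0.103143i) = -0.000000+0.000000i  (running Σ = -0.000000+0.000000i)
  m=-4: (-0.000000-0.000000i) × (+0.016109-0.121750i) = -0.000000+0.000000i  (running Σ = -0.000000+0.000000i)
  m=-3: (+0.000000+0.000000i) × (+0.282153+0.150992i) = +0.000000+0.000000i  (running Σ = +0.000000+0.000000i)
  m=-2: (-0.000001+0.000001i) × (+0.105100-0.092110i) = +0.000000+0.000000i  (running Σ = +0.000000+0.000000i)
  m=-1: (-0.000575-0.001145i) × (+0.101149+0.268878i) = +0.000250-0.000270i  (running Σ = +0.000250-0.000270i)
  m=0: (+0.935601-0.000000i) × (+0.143949+0.000000i) = +0.134679+0.000000i  (running Σ = +0.134929-0.000270i)
  m=1: (+0.000575-0.001145i) × (-0.101149+0.268878i) = +0.000250+0.000270i  (running Σ = +0.135179+0.000000i)
  m=2: (-0.000001-0.000001i) × (+0.105100+0.092110i) = +0.000000-0.000000i  (running Σ = +0.135179+0.000000i)
  m=3: (-0.000000+0.000000i) × (-0.282153+0.150992i) = +0.000000-0.000000i  (running Σ = +0.135179+0.000000i)
  m=4: (-0.000000+0.000000i) × (+0.016109+0.121750i) = -0.000000-0.000000i  (running Σ = +0.135179+0.000000i)
  m=5: (+0.000000+0.000000i) × (-0.443992-0.103143i) = -0.000000-0.000000i  (running Σ = +0.135179-0.000000i)
Total Σ_m = +0.135179-0.000000i. Multiply by 1.142397: +0.154428-0.000000i. P_5(cos γ) = 0.154428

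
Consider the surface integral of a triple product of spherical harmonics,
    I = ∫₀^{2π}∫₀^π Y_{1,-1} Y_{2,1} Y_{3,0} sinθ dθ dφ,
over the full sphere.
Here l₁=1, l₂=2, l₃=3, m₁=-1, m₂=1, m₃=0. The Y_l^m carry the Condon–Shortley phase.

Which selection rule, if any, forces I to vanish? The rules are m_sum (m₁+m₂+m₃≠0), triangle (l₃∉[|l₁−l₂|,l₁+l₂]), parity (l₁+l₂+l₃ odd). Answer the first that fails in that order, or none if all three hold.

Σmᵢ = 0  ✓
l₃∈[|l₁−l₂|,l₁+l₂]=[1,3], have l₃=3  ✓
Σlᵢ = 6 ⇒ even  ✓

none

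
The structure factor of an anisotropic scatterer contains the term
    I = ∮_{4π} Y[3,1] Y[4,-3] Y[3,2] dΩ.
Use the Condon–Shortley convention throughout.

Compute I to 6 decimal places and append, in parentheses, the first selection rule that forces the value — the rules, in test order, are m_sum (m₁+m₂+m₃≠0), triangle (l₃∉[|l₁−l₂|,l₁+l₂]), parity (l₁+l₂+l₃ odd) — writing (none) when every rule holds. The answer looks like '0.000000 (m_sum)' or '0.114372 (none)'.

-0.095955 (none)

Checks pass: Σm=0; 10 even; l₃=3∈[1,7].
(2·3+1)(2·4+1)(2·3+1) = 441
Δ: 4! 2! 4! / 11! → 1/34650
sum: t=1:−1/72 t=2:+1/16 t=3:−1/72 = 5/144
3j²(3 4 3; 0 0 0) = Δ·Π!·Σ² = 2/77  (sign -1)
sum: t=0:+1/288 t=1:−1/144 = -1/288
3j²(3 4 3; 1 -3 2) = Δ·Π!·Σ² = 1/99  (sign +1)
combine: 4πI² = 441·2/77·1/99 = 14/121
take √, sign -1: I = -0.09595473
No selection rule forces the value: the integral is nonzero (none).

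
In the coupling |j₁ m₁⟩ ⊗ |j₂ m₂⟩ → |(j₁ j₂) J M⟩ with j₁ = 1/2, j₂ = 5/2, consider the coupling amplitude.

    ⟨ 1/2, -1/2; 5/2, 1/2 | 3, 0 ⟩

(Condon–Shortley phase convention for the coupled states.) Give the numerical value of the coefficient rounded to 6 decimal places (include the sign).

+√(1/2) ≈ +0.707107

√[7·0!1!5!/7! · 0!1!3!2!3!3!] = √(72)
  +(−1)^0/∏(0,0,1,3,0,2)! = 1/12  (running 1/12)
⟨..|..⟩ = √(72)·(1/12) = +0.707107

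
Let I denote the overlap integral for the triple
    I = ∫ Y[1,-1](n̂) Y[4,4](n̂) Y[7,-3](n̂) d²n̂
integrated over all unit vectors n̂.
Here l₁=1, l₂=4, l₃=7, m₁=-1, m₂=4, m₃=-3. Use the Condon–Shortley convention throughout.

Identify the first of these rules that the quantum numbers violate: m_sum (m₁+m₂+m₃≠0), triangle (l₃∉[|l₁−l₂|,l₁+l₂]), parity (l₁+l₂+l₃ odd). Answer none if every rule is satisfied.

triangle

m₁+m₂+m₃ = -1 + 4 − 3 = 0  ✓
triangle: need |l₁−l₂| ≤ l₃ ≤ l₁+l₂ = [3,5]; l₃=7 is outside  ✗
parity: l₁+l₂+l₃ = 12 is even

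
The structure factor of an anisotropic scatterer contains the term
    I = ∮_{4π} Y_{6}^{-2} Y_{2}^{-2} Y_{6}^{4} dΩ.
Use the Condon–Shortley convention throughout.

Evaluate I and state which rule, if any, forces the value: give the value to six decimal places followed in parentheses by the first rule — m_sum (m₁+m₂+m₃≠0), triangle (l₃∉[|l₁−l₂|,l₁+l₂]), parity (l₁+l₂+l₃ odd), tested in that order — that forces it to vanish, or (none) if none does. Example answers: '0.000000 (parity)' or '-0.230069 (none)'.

Rules hold: Σm=0, L=14 even, 4≤6≤8.
N = 13·5·13 = 845
Δ = 2!·10!·2!/15! = 1/90090
Racah Σ t=0..2: t=0:+1/69120 t=1:−1/14400 t=2:+1/69120 = -7/172800
⇒ 3j(6 2 6; 0 0 0)² = 14/715, sgn -1
Racah Σ t=0..0: t=0:+1/322560 = 1/322560
⇒ 3j(6 2 6; -2 -2 4)² = 18/1001, sgn +1
4πI² = N·(3j₀)²·(3jₘ)² = 36/121
I = -1·√(0.297521/4π) = -0.15386989
No selection rule forces the value: the integral is nonzero (none).

-0.153870 (none)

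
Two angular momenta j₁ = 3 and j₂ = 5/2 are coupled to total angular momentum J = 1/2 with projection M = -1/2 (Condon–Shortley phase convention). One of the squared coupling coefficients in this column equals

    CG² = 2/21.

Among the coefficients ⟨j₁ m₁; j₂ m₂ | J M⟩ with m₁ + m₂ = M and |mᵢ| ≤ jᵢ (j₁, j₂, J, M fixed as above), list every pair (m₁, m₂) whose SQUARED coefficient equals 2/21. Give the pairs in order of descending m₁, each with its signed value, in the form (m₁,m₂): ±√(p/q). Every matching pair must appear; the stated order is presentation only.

(1,-3/2): −√(2/21)

Admissible pairs with m₁+m₂ = M = -1/2: (-3,5/2), (-2,3/2), (-1,1/2), (0,-1/2), (1,-3/2), (2,-5/2)
  (m₁,m₂)=(2,-5/2): CG² = 1/21, CG = +√(1/21)
  (m₁,m₂)=(1,-3/2): CG² = 2/21, CG = −√(2/21)   ← matches the target
  (m₁,m₂)=(0,-1/2): CG² = 1/7, CG = +√(1/7)
  (m₁,m₂)=(-1,1/2): CG² = 4/21, CG = −√(4/21)
  (m₁,m₂)=(-2,3/2): CG² = 5/21, CG = +√(5/21)
  (m₁,m₂)=(-3,5/2): CG² = 2/7, CG = −√(2/7)
Pairs with CG² = 2/21: (1,-3/2): −√(2/21)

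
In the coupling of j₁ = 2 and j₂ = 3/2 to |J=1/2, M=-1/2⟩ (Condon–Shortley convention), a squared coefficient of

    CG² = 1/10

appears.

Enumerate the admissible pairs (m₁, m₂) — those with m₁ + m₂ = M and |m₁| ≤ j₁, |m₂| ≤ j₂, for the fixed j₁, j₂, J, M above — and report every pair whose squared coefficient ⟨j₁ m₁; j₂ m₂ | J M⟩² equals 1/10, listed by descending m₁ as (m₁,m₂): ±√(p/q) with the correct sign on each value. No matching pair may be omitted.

Admissible pairs with m₁+m₂ = M = -1/2: (-2,3/2), (-1,1/2), (0,-1/2), (1,-3/2)
  (m₁,m₂)=(1,-3/2): CG² = 1/10, CG = +√(1/10)   ← matches the target
  (m₁,m₂)=(0,-1/2): CG² = 1/5, CG = −√(1/5)
  (m₁,m₂)=(-1,1/2): CG² = 3/10, CG = +√(3/10)
  (m₁,m₂)=(-2,3/2): CG² = 2/5, CG = −√(2/5)
Pairs with CG² = 1/10: (1,-3/2): +√(1/10)

(1,-3/2): +√(1/10)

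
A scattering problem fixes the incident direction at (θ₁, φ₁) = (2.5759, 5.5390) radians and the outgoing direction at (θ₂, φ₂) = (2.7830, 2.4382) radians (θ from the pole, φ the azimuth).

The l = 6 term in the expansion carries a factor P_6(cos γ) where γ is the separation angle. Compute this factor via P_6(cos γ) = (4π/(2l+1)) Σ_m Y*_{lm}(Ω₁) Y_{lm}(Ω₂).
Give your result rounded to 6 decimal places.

0.165899

Summing Y*_{l m}(θ₁,φ₁)·Y_{l m}(θ₂,φ₂) over m ∈ [−6, 6]; prefactor 4π/(2·6+1) = 0.966644:
  m=-6: (-0.00280 + 0.01111j) × (-0.00043 - 0.00080j) = 0.00001 - 0.00000j  (running Σ = 0.00001 - 0.00000j)
  m=-5: (0.05230 - 0.03422j) × (-0.00776 - 0.00306j) = -0.00051 + 0.00011j  (running Σ = -0.00050 + 0.00010j)
  m=-4: (-0.19869 - 0.03305j) × (-0.04430 + 0.01508j) = 0.00930 - 0.00153j  (running Σ = 0.00880 - 0.00143j)
  m=-3: (0.25185 + 0.32333j) × (-0.08999 + 0.15034j) = -0.07127 + 0.00877j  (running Σ = -0.06247 + 0.00734j)
  m=-2: (0.03801 - 0.46007j) × (0.06935 + 0.41907j) = 0.19544 - 0.01598j  (running Σ = 0.13296 - 0.00864j)
  m=-1: (-0.05227 + 0.04813j) × (0.41988 + 0.35611j) = -0.03908 + 0.00160j  (running Σ = 0.09388 - 0.00705j)
  m=0: (-0.41598 + 0.00000j) × (0.03880 + 0.00000j) = -0.01614 + 0.00000j  (running Σ = 0.07774 - 0.00705j)
  m=1: (0.05227 + 0.04813j) × (-0.41988 + 0.35611j) = -0.03908 - 0.00160j  (running Σ = 0.03866 - 0.00864j)
  m=2: (0.03801 + 0.46007j) × (0.06935 - 0.41907j) = 0.19544 + 0.01598j  (running Σ = 0.23410 + 0.00734j)
  m=3: (-0.25185 + 0.32333j) × (0.08999 + 0.15034j) = -0.07127 - 0.00877j  (running Σ = 0.16282 - 0.00143j)
  m=4: (-0.19869 + 0.03305j) × (-0.04430 - 0.01508j) = 0.00930 + 0.00153j  (running Σ = 0.17212 + 0.00010j)
  m=5: (-0.05230 - 0.03422j) × (0.00776 - 0.00306j) = -0.00051 - 0.00011j  (running Σ = 0.17161 - 0.00000j)
  m=6: (-0.00280 - 0.01111j) × (-0.00043 + 0.00080j) = 0.00001 + 0.00000j  (running Σ = 0.17162 - 0.00000j)
Σ over m = 0.17162 - 0.00000j; ×(4π/13) → 0.16590 - 0.00000j. Real part: 0.165899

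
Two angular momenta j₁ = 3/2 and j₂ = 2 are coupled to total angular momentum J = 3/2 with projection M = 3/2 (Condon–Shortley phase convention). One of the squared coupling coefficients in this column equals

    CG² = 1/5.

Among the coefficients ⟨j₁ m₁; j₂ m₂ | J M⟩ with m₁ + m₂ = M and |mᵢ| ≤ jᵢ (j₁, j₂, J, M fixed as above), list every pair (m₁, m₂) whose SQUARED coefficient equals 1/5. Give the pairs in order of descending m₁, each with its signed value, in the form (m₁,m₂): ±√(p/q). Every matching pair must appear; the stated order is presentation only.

(3/2,0): +√(1/5)

Admissible pairs with m₁+m₂ = M = 3/2: (-1/2,2), (1/2,1), (3/2,0)
  (m₁,m₂)=(3/2,0): CG² = 1/5, CG = +√(1/5)   ← matches the target
  (m₁,m₂)=(1/2,1): CG² = 2/5, CG = −√(2/5)
  (m₁,m₂)=(-1/2,2): CG² = 2/5, CG = +√(2/5)
Pairs with CG² = 1/5: (3/2,0): +√(1/5)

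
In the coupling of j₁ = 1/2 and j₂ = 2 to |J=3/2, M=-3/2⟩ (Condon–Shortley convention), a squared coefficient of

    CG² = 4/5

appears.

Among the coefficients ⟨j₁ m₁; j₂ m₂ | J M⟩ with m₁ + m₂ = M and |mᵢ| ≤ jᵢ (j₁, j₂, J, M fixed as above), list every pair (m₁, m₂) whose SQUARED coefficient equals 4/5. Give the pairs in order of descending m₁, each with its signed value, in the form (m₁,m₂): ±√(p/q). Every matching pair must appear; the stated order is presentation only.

Admissible pairs with m₁+m₂ = M = -3/2: (-1/2,-1), (1/2,-2)
  (m₁,m₂)=(1/2,-2): CG² = 4/5, CG = +√(4/5)   ← matches the target
  (m₁,m₂)=(-1/2,-1): CG² = 1/5, CG = −√(1/5)
Pairs with CG² = 4/5: (1/2,-2): +√(4/5)

(1/2,-2): +√(4/5)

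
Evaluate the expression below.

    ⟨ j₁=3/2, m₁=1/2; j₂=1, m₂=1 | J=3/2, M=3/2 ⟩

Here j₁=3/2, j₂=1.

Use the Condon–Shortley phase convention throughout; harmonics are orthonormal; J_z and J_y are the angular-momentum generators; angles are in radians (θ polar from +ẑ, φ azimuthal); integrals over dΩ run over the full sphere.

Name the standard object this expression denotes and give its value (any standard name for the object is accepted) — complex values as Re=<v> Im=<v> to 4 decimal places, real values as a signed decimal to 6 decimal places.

This is a Clebsch–Gordan (vector-coupling) coefficient.
√[4·1!2!1!/5! · 2!1!2!0!3!0!] = √(8/5)
  +(−1)^1/∏(1,0,0,1,2,0)! = -1/2  (running -1/2)
⟨..|..⟩ = √(8/5)·(-1/2) = -0.632456

Clebsch–Gordan coefficient, −√(2/5) ≈ -0.632456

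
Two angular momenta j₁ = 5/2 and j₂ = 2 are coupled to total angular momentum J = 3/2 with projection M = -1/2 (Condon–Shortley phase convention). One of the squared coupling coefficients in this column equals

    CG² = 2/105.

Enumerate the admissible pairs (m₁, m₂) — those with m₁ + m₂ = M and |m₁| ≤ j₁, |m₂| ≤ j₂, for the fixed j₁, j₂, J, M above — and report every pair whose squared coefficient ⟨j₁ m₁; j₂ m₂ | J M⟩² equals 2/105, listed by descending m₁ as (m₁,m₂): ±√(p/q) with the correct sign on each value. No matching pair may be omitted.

Admissible pairs with m₁+m₂ = M = -1/2: (-5/2,2), (-3/2,1), (-1/2,0), (1/2,-1), (3/2,-2)
  (m₁,m₂)=(3/2,-2): CG² = 32/105, CG = +√(32/105)
  (m₁,m₂)=(1/2,-1): CG² = 5/21, CG = −√(5/21)
  (m₁,m₂)=(-1/2,0): CG² = 2/35, CG = +√(2/35)
  (m₁,m₂)=(-3/2,1): CG² = 2/105, CG = +√(2/105)   ← matches the target
  (m₁,m₂)=(-5/2,2): CG² = 8/21, CG = −√(8/21)
Pairs with CG² = 2/105: (-3/2,1): +√(2/105)

(-3/2,1): +√(2/105)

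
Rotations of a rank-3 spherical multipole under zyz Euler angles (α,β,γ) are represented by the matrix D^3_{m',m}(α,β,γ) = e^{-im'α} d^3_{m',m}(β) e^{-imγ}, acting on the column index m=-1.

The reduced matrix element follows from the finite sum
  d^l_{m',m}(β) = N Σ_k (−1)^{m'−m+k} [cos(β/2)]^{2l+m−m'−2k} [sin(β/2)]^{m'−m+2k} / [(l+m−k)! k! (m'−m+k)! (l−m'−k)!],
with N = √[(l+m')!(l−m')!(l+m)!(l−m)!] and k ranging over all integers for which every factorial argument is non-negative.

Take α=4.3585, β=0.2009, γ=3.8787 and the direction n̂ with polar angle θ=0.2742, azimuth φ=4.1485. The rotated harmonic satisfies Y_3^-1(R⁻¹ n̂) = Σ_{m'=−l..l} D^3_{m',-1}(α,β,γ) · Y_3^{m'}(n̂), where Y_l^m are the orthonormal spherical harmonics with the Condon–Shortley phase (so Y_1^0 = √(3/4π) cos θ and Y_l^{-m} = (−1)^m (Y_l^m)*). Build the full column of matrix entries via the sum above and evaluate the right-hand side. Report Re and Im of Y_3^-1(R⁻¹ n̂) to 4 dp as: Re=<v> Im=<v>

Re=-0.0153 Im=-0.1115

Need the full column D^3_{m',-1} for m'=−3..3 at α=4.3585, β=0.2009, γ=3.8787.
cos(β/2)=0.994959, sin(β/2)=0.100281
d^3_{-3,-1}: single k=2 term ⇒ +0.038169;  D = -0.012172-0.036176i
d^3_{-2,-1}: k∈[1..2] ⇒ +0.309204 -0.006282 = +0.302922;  D = +0.302792+0.008883i
d^3_{-1,-1}: k∈[0..2] ⇒ +0.970133 -0.078841 +0.000601 = +0.891894;  D = -0.333486+0.827201i
d^3_{0,-1}: k∈[0..2] ⇒ -0.338716 +0.010323 -0.000035 = -0.328429;  D = +0.243174+0.220753i
d^3_{1,-1}: k∈[0..2] ⇒ +0.059130 -0.000801 +0.000001 = +0.058331;  D = +0.051744-0.026925i
d^3_{2,-1}: k∈[0..1] ⇒ -0.006282 +0.000032 = -0.006250;  D = -0.000785-0.006201i
d^3_{3,-1}: single k=0 term ⇒ +0.000388;  D = -0.000378-0.000088i
Y_3^{m'}(θ=0.2742,φ=4.1485) and Σ D·Y over m':
  (-0.0122-0.0362i)·(+0.0082+0.0010i)  (+0.3028+0.0089i)·(-0.0309-0.0652i)  (-0.3335+0.8272i)·(-0.1699+0.2687i)  (+0.2432+0.2208i)·(+0.5868+0.0000i)  (+0.0517-0.0269i)·(+0.1699+0.2687i)  (-0.0008-0.0062i)·(-0.0309+0.0652i)  (-0.0004-0.0001i)·(-0.0082+0.0010i)
Y_3^-1(R⁻¹ n̂) = -0.015321-0.111508i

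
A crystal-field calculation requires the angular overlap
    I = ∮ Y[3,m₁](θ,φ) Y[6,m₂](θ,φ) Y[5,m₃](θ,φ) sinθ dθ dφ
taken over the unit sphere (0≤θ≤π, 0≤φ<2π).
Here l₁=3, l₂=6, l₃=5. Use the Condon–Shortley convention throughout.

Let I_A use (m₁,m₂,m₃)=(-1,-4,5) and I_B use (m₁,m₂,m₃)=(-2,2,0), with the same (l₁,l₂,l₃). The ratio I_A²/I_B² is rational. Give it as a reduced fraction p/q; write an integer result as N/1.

Same 3,6,5: normalisation and zero-m 3j drop out of the ratio.
A: Δ: 4! 2! 8! / 15! → 1/675675; sum: t=2:+1/322560 = 1/322560; 3j²(3 6 5; -1 -4 5) = Δ·Π!·Σ² = 18/1001  (sign +1)
B: Δ: 4! 2! 8! / 15! → 1/675675; sum: t=3:−1/8640 t=4:+1/13824 = -1/23040; 3j²(3 6 5; -2 2 0) = Δ·Π!·Σ² = 2/429  (sign +1)
I_A²/I_B² = (18/1001)/(2/429) = 27/7

27/7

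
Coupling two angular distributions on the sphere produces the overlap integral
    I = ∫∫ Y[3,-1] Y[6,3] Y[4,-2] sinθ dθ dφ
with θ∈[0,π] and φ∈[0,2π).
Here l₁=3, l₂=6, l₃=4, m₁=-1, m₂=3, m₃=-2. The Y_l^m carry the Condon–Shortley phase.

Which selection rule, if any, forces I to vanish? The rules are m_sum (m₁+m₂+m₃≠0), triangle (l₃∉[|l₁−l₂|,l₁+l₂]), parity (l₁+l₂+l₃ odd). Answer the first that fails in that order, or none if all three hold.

parity

m₁+m₂+m₃ = -1 + 3 − 2 = 0  ✓
triangle: |3−6|=3 ≤ l₃=4 ≤ 3+6=9  ✓
parity: l₁+l₂+l₃ = 13 is odd  ✗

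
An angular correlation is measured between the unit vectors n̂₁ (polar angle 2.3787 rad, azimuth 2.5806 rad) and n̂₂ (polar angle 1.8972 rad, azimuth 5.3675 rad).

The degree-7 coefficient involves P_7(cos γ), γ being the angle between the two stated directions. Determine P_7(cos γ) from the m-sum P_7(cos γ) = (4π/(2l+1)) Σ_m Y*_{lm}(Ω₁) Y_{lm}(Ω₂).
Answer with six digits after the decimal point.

Addition theorem: P_7(cos γ) = (4π/15) Σ_m Y*_{lm}(Ω₁) Y_{lm}(Ω₂), m = −7…7:
  term(m=-7) = 0.01018 - 0.00788j   from Y*(Ω₁)=0.02660 - 0.02660j, Y(Ω₂)=0.33932 + 0.04319j
  term(m=-6) = -0.03374 + 0.05414j   from Y*(Ω₁)=0.14355 - 0.03276j, Y(Ω₂)=-0.30523 + 0.30748j
  term(m=-5) = 0.00635 - 0.03088j   from Y*(Ω₁)=0.31608 + 0.11061j, Y(Ω₂)=-0.01257 - 0.09330j
  term(m=-4) = -0.02189 - 0.14286j   from Y*(Ω₁)=0.28598 + 0.35863j, Y(Ω₂)=-0.27325 - 0.15687j
  term(m=-3) = 0.02861 + 0.05155j   from Y*(Ω₁)=0.03087 + 0.27405j, Y(Ω₂)=0.19737 - 0.08218j
  term(m=-2) = -0.03296 - 0.02829j   from Y*(Ω₁)=0.08049 - 0.16714j, Y(Ω₂)=0.06033 - 0.22625j
  term(m=-1) = 0.08658 + 0.03207j   from Y*(Ω₁)=0.31414 - 0.19738j, Y(Ω₂)=0.15162 + 0.19735j
  term(m=+0) = -0.01627 + 0.00000j   from Y*(Ω₁)=-0.07845 + 0.00000j, Y(Ω₂)=0.20742 + 0.00000j
  term(m=+1) = 0.08658 - 0.03207j   from Y*(Ω₁)=-0.31414 - 0.19738j, Y(Ω₂)=-0.15162 + 0.19735j
  term(m=+2) = -0.03296 + 0.02829j   from Y*(Ω₁)=0.08049 + 0.16714j, Y(Ω₂)=0.06033 + 0.22625j
  term(m=+3) = 0.02861 - 0.05155j   from Y*(Ω₁)=-0.03087 + 0.27405j, Y(Ω₂)=-0.19737 - 0.08218j
  term(m=+4) = -0.02189 + 0.14286j   from Y*(Ω₁)=0.28598 - 0.35863j, Y(Ω₂)=-0.27325 + 0.15687j
  term(m=+5) = 0.00635 + 0.03088j   from Y*(Ω₁)=-0.31608 + 0.11061j, Y(Ω₂)=0.01257 - 0.09330j
  term(m=+6) = -0.03374 - 0.05414j   from Y*(Ω₁)=0.14355 + 0.03276j, Y(Ω₂)=-0.30523 - 0.30748j
  term(m=+7) = 0.01018 + 0.00788j   from Y*(Ω₁)=-0.02660 - 0.02660j, Y(Ω₂)=-0.33932 + 0.04319j
Σ over m = 0.06999 + 0.00000j; ×(4π/15) → 0.05863 + 0.00000j. Real part: 0.058631

0.058631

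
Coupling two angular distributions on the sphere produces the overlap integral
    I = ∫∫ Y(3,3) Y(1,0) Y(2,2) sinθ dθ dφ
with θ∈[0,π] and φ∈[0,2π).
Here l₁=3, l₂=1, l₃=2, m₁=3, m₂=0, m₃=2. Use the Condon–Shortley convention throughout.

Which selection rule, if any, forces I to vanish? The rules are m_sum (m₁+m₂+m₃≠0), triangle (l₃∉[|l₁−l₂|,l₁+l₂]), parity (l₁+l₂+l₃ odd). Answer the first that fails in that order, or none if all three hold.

m_sum

m₁+m₂+m₃ = 3 + 0 + 2 = 5  ✗
triangle: |3−1|=2 ≤ l₃=2 ≤ 3+1=4
parity: l₁+l₂+l₃ = 6 is even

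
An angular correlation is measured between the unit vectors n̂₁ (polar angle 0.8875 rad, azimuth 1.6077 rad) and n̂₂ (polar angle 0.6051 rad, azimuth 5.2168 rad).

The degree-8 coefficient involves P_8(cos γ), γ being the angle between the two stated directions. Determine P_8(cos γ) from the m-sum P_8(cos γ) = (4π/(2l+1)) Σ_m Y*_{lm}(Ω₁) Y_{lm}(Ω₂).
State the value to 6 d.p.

Term-by-term m-sum for l=8 (normalisation 4π/17 = 0.739198):
  [-8]  conj(Y_{8,-8})(Ω₁) = (0.064505, 0.019617) ; Y_{8,-8}(Ω₂) = (-0.003540, 0.004404) ; Δ = (-0.000315, 0.000215)
  [-7]  conj(Y_{8,-7})(Ω₁) = (0.056090, -0.212277) ; Y_{8,-7}(Ω₂) = (0.012403, 0.030235) ; Δ = (0.007114, -0.000937)
  [-6]  conj(Y_{8,-6})(Ω₁) = (-0.397705, -0.089529) ; Y_{8,-6}(Ω₂) = (0.115874, 0.013399) ; Δ = (-0.044884, -0.015703)
  [-5]  conj(Y_{8,-5})(Ω₁) = (-0.078704, 0.421686) ; Y_{8,-5}(Ω₂) = (0.165289, -0.231753) ; Δ = (0.084718, 0.087940)
  [-4]  conj(Y_{8,-4})(Ω₁) = (0.116651, 0.017346) ; Y_{8,-4}(Ω₂) = (-0.201329, -0.420159) ; Δ = (-0.016197, -0.052504)
  [-3]  conj(Y_{8,-3})(Ω₁) = (-0.033166, 0.298348) ; Y_{8,-3}(Ω₂) = (-0.429988, -0.024779) ; Δ = (0.021654, -0.127464)
  [-2]  conj(Y_{8,-2})(Ω₁) = (0.292141, 0.021601) ; Y_{8,-2}(Ω₂) = (-0.008357, 0.013272) ; Δ = (-0.002728, 0.003697)
  [-1]  conj(Y_{8,-1})(Ω₁) = (-0.006548, 0.177343) ; Y_{8,-1}(Ω₂) = (-0.196880, -0.356639) ; Δ = (0.064536, -0.032580)
  [+0]  conj(Y_{8,0})(Ω₁) = (0.322895, -0.000000) ; Y_{8,0}(Ω₂) = (-0.154290, 0.000000) ; Δ = (-0.049820, 0.000000)
  [+1]  conj(Y_{8,1})(Ω₁) = (0.006548, 0.177343) ; Y_{8,1}(Ω₂) = (0.196880, -0.356639) ; Δ = (0.064536, 0.032580)
  [+2]  conj(Y_{8,2})(Ω₁) = (0.292141, -0.021601) ; Y_{8,2}(Ω₂) = (-0.008357, -0.013272) ; Δ = (-0.002728, -0.003697)
  [+3]  conj(Y_{8,3})(Ω₁) = (0.033166, 0.298348) ; Y_{8,3}(Ω₂) = (0.429988, -0.024779) ; Δ = (0.021654, 0.127464)
  [+4]  conj(Y_{8,4})(Ω₁) = (0.116651, -0.017346) ; Y_{8,4}(Ω₂) = (-0.201329, 0.420159) ; Δ = (-0.016197, 0.052504)
  [+5]  conj(Y_{8,5})(Ω₁) = (0.078704, 0.421686) ; Y_{8,5}(Ω₂) = (-0.165289, -0.231753) ; Δ = (0.084718, -0.087940)
  [+6]  conj(Y_{8,6})(Ω₁) = (-0.397705, 0.089529) ; Y_{8,6}(Ω₂) = (0.115874, -0.013399) ; Δ = (-0.044884, 0.015703)
  [+7]  conj(Y_{8,7})(Ω₁) = (-0.056090, -0.212277) ; Y_{8,7}(Ω₂) = (-0.012403, 0.030235) ; Δ = (0.007114, 0.000937)
  [+8]  conj(Y_{8,8})(Ω₁) = (0.064505, -0.019617) ; Y_{8,8}(Ω₂) = (-0.003540, -0.004404) ; Δ = (-0.000315, -0.000215)
Total Σ_m = (0.177976, -0.000000). Multiply by 0.739198: (0.131560, -0.000000). P_8(cos γ) = 0.131560

0.131560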